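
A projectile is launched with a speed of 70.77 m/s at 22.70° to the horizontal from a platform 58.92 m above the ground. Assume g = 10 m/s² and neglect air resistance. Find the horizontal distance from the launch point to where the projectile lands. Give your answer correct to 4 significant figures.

Components: v_x = 70.77 cos 22.70° = 65.288 m/s, v_y = 70.77 sin 22.70° = 27.311 m/s.
Vertical: 0 = 58.92 + 27.311 t − ½(10) t² ⇒ 5.000 t² − 27.311 t − 58.92 = 0.
t = [27.311 + √(745.89 + 1178.4)] / 10.00 = 7.1178 s.
Horizontal: R = v_x · t = 65.288 × 7.1178 = 464.7 m.

464.7 m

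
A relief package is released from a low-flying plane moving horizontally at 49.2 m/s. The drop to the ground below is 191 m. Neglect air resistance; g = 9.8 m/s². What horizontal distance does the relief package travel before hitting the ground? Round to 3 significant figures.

Initial vertical velocity is zero, so the fall time comes from h = ½ g t²: t = √(2 × 191 / 9.8) = 6.243 s.
Horizontal motion is uniform at 49.2 m/s, so x = 49.2 × 6.243 = 307 m.

307 m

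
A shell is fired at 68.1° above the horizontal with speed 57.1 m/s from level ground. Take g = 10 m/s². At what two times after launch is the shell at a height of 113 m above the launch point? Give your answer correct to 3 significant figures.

2.96 s and 7.64 s

v_y0 = 57.1 sin 68.1° = 52.98 m/s.
Set y = v_y0 t − ½ g t² = 113: 5.000 t² − 52.98 t + 113 = 0.
t = [52.98 ± √(2807 − 2260)] / 10 = (52.98 ± 23.39) / 10, giving t = 2.96 s or t = 7.64 s.
So the shell is at 113 m at t = 2.96 s (rising) and t = 7.64 s (falling).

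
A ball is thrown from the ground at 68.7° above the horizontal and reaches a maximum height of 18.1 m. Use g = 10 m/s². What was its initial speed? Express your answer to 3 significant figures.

At maximum height v_y = 0, so (v₀ sin θ)² = 2 g H.
v₀ sin 68.7° = √(2 × 10 × 18.1) = 19.03 m/s.
v₀ = 19.03 / sin 68.7° = 19.03 / 0.9317 = 20.4 m/s.

20.4 m/s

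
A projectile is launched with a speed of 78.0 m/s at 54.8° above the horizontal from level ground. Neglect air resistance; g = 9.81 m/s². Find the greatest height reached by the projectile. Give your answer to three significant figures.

Vertical component of launch velocity: v_y = 78.0 sin 54.8° = 63.74 m/s.
At the highest point the vertical velocity is zero, so v_y² = 2 g h_max.
h_max = (63.74)² / (2 × 9.81) = 4063 / 19.62 = 207 m.

207 m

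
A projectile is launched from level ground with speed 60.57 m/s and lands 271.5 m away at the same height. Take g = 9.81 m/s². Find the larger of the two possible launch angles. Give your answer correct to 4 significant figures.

Level-ground range: R = v₀² sin(2θ)/g ⇒ sin 2θ = R g / v₀² = 271.5×9.81/60.57² = 0.7260.
2θ = arcsin(0.7260) = 46.552° or 180° − 46.552° = 133.448°.
So θ = 23.28° or θ = 66.72°.

66.72°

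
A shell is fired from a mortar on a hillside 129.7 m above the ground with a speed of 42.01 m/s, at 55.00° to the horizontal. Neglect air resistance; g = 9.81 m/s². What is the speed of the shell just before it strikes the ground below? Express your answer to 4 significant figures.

v_x = 42.01 cos 55.00° = 24.096 m/s is unchanged throughout.
For the vertical component, v_y² = v_y0² + 2 g h = (34.413)² + 2×9.81×129.7 = 3729.0, so |v_y| = 61.066 m/s.
Impact speed = √(v_x² + v_y²) = √(580.62 + 3729.0) = 65.65 m/s.

65.65 m/s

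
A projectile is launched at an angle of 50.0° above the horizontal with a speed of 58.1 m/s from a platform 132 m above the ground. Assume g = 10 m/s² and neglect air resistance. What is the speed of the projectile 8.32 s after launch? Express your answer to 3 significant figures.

53.8 m/s

v_x = 58.1 cos 50.0° = 37.35 m/s (constant).
v_y(t) = 58.1 sin 50.0° − g t = 44.51 − 10 × 8.32 = -38.69 m/s.
Speed = √(v_x² + v_y²) = √(1395 + 1497) = 53.8 m/s.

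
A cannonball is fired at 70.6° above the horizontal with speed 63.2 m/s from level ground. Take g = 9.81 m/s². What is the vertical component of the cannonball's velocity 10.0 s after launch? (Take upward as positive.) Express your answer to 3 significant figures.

-38.5 m/s

Initial vertical component: v_y0 = 63.2 sin 70.6° = 59.61 m/s.
v_y(t) = v_y0 − g t = 59.61 − 9.81 × 10.0 = -38.5 m/s.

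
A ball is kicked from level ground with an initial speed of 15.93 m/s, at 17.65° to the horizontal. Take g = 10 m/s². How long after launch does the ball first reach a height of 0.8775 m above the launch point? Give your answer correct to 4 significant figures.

0.2426 s

v_y0 = 15.93 sin 17.65° = 4.8300 m/s.
Set y = v_y0 t − ½ g t² = 0.8775: 5.000 t² − 4.8300 t + 0.8775 = 0.
t = [4.8300 ± √(23.329 − 17.550)] / 10 = (4.8300 ± 2.4040) / 10, giving t = 0.2426 s or t = 0.7234 s.
The ball is on the way up at the first time, so t = 0.2426 s.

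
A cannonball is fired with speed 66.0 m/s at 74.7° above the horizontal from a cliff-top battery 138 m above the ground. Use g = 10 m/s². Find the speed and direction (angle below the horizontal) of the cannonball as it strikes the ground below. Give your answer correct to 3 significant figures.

v_x = 66.0 cos 74.7° = 17.42 m/s (constant).
|v_y| at impact = √((63.66)² + 2×10×138) = 82.54 m/s.
Speed = √(17.42² + 82.54²) = 84.4 m/s; angle = arctan(82.54/17.42) = 78.1° below horizontal.

84.4 m/s at 78.1° below the horizontal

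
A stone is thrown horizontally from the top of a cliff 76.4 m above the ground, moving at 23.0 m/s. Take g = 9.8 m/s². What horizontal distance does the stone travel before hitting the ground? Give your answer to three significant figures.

90.8 m

Initial vertical velocity is zero, so the fall time comes from h = ½ g t²: t = √(2 × 76.4 / 9.8) = 3.949 s.
Horizontal motion is uniform at 23.0 m/s, so x = 23.0 × 3.949 = 90.8 m.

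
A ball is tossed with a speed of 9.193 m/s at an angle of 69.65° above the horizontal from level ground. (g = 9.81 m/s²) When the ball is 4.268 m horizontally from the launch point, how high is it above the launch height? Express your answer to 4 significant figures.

v_x = 9.193 cos 69.65° = 3.1969 m/s, v_y0 = 9.193 sin 69.65° = 8.6192 m/s.
Time to reach x = 4.268 m: t = x / v_x = 4.268 / 3.1969 = 1.3350 s.
y = v_y0 t − ½ g t² = 8.6192×1.3350 − 4.905×1.3350² = 2.765 m.

2.765 m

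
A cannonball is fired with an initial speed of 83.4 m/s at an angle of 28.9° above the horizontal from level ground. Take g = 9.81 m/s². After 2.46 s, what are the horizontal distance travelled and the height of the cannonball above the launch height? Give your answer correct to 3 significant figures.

v_x = 83.4 cos 28.9° = 73.01 m/s; v_y0 = 83.4 sin 28.9° = 40.31 m/s.
x = v_x t = 73.01 × 2.46 = 180 m.
y = v_y0 t − ½ g t² = 40.31×2.46 − 4.905×2.46² = 69.5 m.

x = 180 m, y = 69.5 m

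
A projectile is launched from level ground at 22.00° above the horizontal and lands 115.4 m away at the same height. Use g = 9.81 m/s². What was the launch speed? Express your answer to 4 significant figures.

40.37 m/s

On level ground, R = v₀² sin(2θ) / g, so v₀ = √(R g / sin 2θ).
sin(2 × 22.00°) = 0.6947.
v₀ = √(115.4 × 9.81 / 0.6947) = √1629.6 = 40.37 m/s.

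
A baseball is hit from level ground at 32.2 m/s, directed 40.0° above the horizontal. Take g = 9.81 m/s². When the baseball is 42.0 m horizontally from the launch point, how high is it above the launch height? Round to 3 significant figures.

21.0 m

v_x = 32.2 cos 40.0° = 24.67 m/s, v_y0 = 32.2 sin 40.0° = 20.70 m/s.
Time to reach x = 42.0 m: t = x / v_x = 42.0 / 24.67 = 1.702 s.
y = v_y0 t − ½ g t² = 20.70×1.702 − 4.905×1.702² = 21.0 m.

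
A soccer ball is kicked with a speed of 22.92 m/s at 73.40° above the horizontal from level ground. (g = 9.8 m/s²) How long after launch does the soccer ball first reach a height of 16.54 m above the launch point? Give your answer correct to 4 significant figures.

v_y0 = 22.92 sin 73.40° = 21.965 m/s.
Set y = v_y0 t − ½ g t² = 16.54: 4.900 t² − 21.965 t + 16.54 = 0.
t = [21.965 ± √(482.46 − 324.18)] / 9.8 = (21.965 ± 12.581) / 9.8, giving t = 0.9576 s or t = 3.525 s.
The soccer ball is on the way up at the first time, so t = 0.9576 s.

0.9576 s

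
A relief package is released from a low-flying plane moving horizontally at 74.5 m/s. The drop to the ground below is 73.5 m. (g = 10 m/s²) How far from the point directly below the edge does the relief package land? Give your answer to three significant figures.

Initial vertical velocity is zero, so the fall time comes from h = ½ g t²: t = √(2 × 73.5 / 10) = 3.834 s.
Horizontal motion is uniform at 74.5 m/s, so x = 74.5 × 3.834 = 286 m.

286 m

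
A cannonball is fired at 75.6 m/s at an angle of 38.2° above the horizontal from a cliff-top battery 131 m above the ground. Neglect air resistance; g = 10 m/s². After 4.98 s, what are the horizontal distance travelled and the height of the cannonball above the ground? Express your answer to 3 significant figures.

v_x = 75.6 cos 38.2° = 59.41 m/s; v_y0 = 75.6 sin 38.2° = 46.75 m/s.
x = v_x t = 59.41 × 4.98 = 296 m.
y = 131 + v_y0 t − ½ g t² = 240 m.

x = 296 m, y = 240 m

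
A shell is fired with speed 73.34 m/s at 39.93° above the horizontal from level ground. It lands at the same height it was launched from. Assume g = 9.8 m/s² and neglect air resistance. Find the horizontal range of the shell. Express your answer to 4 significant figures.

540.3 m

Components: v_x = 73.34 cos 39.93° = 56.239 m/s, v_y = 73.34 sin 39.93° = 47.073 m/s.
Time of flight (same landing height): t = 2 v_y / g = 2 × 47.073 / 9.8 = 9.6067 s.
Range: R = v_x · t = 56.239 × 9.6067 = 540.3 m.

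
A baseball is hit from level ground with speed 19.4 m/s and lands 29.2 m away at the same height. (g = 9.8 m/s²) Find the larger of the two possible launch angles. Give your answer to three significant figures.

Level-ground range: R = v₀² sin(2θ)/g ⇒ sin 2θ = R g / v₀² = 29.2×9.8/19.4² = 0.7603.
2θ = arcsin(0.7603) = 49.49° or 180° − 49.49° = 130.51°.
So θ = 24.7° or θ = 65.3°.

65.3°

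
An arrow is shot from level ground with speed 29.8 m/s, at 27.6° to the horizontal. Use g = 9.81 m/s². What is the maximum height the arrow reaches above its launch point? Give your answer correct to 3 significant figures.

9.72 m

Vertical component of launch velocity: v_y = 29.8 sin 27.6° = 13.81 m/s.
At the highest point the vertical velocity is zero, so v_y² = 2 g h_max.
h_max = (13.81)² / (2 × 9.81) = 190.7 / 19.62 = 9.72 m.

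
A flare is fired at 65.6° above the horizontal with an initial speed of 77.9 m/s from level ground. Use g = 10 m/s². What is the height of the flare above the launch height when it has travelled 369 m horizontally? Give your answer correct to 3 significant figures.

156 m

v_x = 77.9 cos 65.6° = 32.18 m/s, v_y0 = 77.9 sin 65.6° = 70.94 m/s.
Time to reach x = 369 m: t = x / v_x = 369 / 32.18 = 11.47 s.
y = v_y0 t − ½ g t² = 70.94×11.47 − 5.000×11.47² = 156 m.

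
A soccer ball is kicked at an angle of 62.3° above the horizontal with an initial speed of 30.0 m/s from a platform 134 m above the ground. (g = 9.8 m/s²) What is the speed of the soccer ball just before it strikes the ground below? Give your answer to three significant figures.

59.4 m/s

v_x = 30.0 cos 62.3° = 13.95 m/s is unchanged throughout.
For the vertical component, v_y² = v_y0² + 2 g h = (26.56)² + 2×9.8×134 = 3332, so |v_y| = 57.72 m/s.
Impact speed = √(v_x² + v_y²) = √(194.6 + 3332) = 59.4 m/s.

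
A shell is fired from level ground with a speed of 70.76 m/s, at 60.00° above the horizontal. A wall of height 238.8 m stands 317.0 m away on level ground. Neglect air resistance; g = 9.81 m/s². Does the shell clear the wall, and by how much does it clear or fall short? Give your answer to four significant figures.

No — it falls 83.51 m short of clearing the wall.

v_x = 70.76 cos 60.00° = 35.380 m/s; v_y0 = 70.76 sin 60.00° = 61.280 m/s.
Time to reach the wall: t = 317.0 / 35.380 = 8.9599 s.
Height at that point: y = 61.280×8.9599 − 4.905×8.9599² = 155.29 m.
That is 238.8 − 155.29 = 83.51 m below the top of the wall, so the shell does not clear it.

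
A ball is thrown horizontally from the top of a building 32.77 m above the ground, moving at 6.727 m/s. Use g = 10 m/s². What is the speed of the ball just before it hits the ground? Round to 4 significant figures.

26.47 m/s

Fall time: t = √(2 × 32.77 / 10) = 2.5601 s.
At impact: v_x = 6.727 m/s (unchanged), v_y = g t = 10 × 2.5601 = 25.601 m/s.
Speed = √(v_x² + v_y²) = √(45.253 + 655.41) = 26.47 m/s.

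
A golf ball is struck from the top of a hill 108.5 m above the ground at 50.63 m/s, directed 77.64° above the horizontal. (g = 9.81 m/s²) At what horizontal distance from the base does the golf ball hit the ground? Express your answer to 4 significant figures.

Components: v_x = 50.63 cos 77.64° = 10.838 m/s, v_y = 50.63 sin 77.64° = 49.456 m/s.
Vertical: 0 = 108.5 + 49.456 t − ½(9.81) t² ⇒ 4.905 t² − 49.456 t − 108.5 = 0.
t = [49.456 + √(2445.9 + 2128.8)] / 9.810 = 11.936 s.
Horizontal: R = v_x · t = 10.838 × 11.936 = 129.4 m.

129.4 m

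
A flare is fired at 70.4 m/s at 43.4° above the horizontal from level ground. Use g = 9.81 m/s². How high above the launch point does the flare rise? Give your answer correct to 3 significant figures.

Vertical component of launch velocity: v_y = 70.4 sin 43.4° = 48.37 m/s.
At the highest point the vertical velocity is zero, so v_y² = 2 g h_max.
h_max = (48.37)² / (2 × 9.81) = 2340 / 19.62 = 119 m.

119 m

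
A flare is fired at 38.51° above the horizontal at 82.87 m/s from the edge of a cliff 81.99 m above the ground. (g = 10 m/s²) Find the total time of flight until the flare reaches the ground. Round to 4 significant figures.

Vertical component: v_y = 82.87 sin 38.51° = 51.599 m/s.
Taking up as positive with launch at y = 81.99 m, landing at y = 0: 0 = 81.99 + 51.599 t − ½(10) t².
Solving 5.000 t² − 51.599 t − 81.99 = 0 gives t = [51.599 + √(51.599² + 4·5.000·81.99)] / 10.00 = 11.72 s.

11.72 s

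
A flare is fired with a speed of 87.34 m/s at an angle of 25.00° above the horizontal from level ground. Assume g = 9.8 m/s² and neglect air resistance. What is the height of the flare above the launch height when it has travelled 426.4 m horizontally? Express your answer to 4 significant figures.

v_x = 87.34 cos 25.00° = 79.157 m/s, v_y0 = 87.34 sin 25.00° = 36.911 m/s.
Time to reach x = 426.4 m: t = x / v_x = 426.4 / 79.157 = 5.3868 s.
y = v_y0 t − ½ g t² = 36.911×5.3868 − 4.900×5.3868² = 56.65 m.

56.65 m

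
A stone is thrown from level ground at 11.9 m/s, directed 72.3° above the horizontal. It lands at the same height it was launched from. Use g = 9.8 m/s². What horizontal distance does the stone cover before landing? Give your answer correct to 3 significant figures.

Components: v_x = 11.9 cos 72.3° = 3.618 m/s, v_y = 11.9 sin 72.3° = 11.34 m/s.
Time of flight (same landing height): t = 2 v_y / g = 2 × 11.34 / 9.8 = 2.314 s.
Range: R = v_x · t = 3.618 × 2.314 = 8.37 m.

8.37 m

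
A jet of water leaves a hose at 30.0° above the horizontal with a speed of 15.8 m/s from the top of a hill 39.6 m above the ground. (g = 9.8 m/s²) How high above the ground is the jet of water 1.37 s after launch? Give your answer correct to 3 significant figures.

v_y0 = 15.8 sin 30.0° = 7.900 m/s.
y(t) = 39.6 + v_y0 t − ½ g t² = 39.6 + 7.900×1.37 − ½×9.8×1.37² = 41.2 m.

41.2 m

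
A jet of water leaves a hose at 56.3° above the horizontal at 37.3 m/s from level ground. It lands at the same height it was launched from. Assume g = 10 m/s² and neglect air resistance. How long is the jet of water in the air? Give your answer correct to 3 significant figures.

6.21 s

Vertical component: v_y = 37.3 sin 56.3° = 31.03 m/s.
For a projectile landing at launch height, time of flight is t = 2 v_y / g = 2 × 31.03 / 10 = 6.21 s.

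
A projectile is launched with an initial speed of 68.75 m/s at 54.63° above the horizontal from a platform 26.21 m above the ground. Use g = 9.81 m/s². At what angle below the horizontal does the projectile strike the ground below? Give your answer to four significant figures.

56.65°

v_x = 68.75 cos 54.63° = 39.796 m/s.
At impact |v_y| = √(v_y0² + 2 g h) = √(56.061² + 2×9.81×26.21) = 60.474 m/s.
Angle below horizontal = arctan(|v_y| / v_x) = arctan(60.474 / 39.796) = 56.65°.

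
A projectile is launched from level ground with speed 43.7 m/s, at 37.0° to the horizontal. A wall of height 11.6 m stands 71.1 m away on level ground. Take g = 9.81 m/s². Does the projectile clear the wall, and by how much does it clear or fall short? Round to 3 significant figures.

Yes — it clears the wall by 21.6 m.

v_x = 43.7 cos 37.0° = 34.90 m/s; v_y0 = 43.7 sin 37.0° = 26.30 m/s.
Time to reach the wall: t = 71.1 / 34.90 = 2.037 s.
Height at that point: y = 26.30×2.037 − 4.905×2.037² = 33.22 m.
That is 33.22 − 11.6 = 21.6 m above the top of the wall, so the projectile clears it.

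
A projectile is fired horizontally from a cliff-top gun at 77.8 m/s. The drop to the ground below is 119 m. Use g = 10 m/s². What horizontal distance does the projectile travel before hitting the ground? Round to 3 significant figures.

Initial vertical velocity is zero, so the fall time comes from h = ½ g t²: t = √(2 × 119 / 10) = 4.879 s.
Horizontal motion is uniform at 77.8 m/s, so x = 77.8 × 4.879 = 380 m.

380 m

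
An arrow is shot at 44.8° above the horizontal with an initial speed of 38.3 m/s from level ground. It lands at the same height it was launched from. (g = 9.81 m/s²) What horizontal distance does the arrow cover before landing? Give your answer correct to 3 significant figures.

150 m

For level ground, R = v₀² sin(2θ) / g.
sin(2 × 44.8°) = sin 89.60° = 1.0000.
R = (38.3)² × 1.0000 / 9.81 = 150 m.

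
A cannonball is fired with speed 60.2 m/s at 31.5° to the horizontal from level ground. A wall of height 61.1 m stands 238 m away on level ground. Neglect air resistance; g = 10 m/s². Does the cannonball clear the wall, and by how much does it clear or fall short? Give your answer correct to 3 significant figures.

No — it falls 22.8 m short of clearing the wall.

v_x = 60.2 cos 31.5° = 51.33 m/s; v_y0 = 60.2 sin 31.5° = 31.45 m/s.
Time to reach the wall: t = 238 / 51.33 = 4.637 s.
Height at that point: y = 31.45×4.637 − 5.000×4.637² = 38.32 m.
That is 61.1 − 38.32 = 22.8 m below the top of the wall, so the cannonball does not clear it.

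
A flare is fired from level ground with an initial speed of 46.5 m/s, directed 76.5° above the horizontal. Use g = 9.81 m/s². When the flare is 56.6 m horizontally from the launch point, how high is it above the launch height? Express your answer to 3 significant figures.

102 m

v_x = 46.5 cos 76.5° = 10.86 m/s, v_y0 = 46.5 sin 76.5° = 45.22 m/s.
Time to reach x = 56.6 m: t = x / v_x = 56.6 / 10.86 = 5.212 s.
y = v_y0 t − ½ g t² = 45.22×5.212 − 4.905×5.212² = 102 m.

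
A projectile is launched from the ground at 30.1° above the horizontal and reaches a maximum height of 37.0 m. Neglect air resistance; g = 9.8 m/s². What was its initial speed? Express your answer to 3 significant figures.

At maximum height v_y = 0, so (v₀ sin θ)² = 2 g H.
v₀ sin 30.1° = √(2 × 9.8 × 37.0) = 26.93 m/s.
v₀ = 26.93 / sin 30.1° = 26.93 / 0.5015 = 53.7 m/s.

53.7 m/s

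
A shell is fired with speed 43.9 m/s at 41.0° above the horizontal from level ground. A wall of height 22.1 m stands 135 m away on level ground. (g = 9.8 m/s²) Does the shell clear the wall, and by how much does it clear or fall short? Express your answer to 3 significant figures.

v_x = 43.9 cos 41.0° = 33.13 m/s; v_y0 = 43.9 sin 41.0° = 28.80 m/s.
Time to reach the wall: t = 135 / 33.13 = 4.075 s.
Height at that point: y = 28.80×4.075 − 4.900×4.075² = 35.99 m.
That is 35.99 − 22.1 = 13.9 m above the top of the wall, so the shell clears it.

Yes — it clears the wall by 13.9 m.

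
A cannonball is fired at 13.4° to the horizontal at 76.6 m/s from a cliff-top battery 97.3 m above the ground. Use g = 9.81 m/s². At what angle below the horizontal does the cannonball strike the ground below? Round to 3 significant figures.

32.3°

v_x = 76.6 cos 13.4° = 74.51 m/s.
At impact |v_y| = √(v_y0² + 2 g h) = √(17.75² + 2×9.81×97.3) = 47.16 m/s.
Angle below horizontal = arctan(|v_y| / v_x) = arctan(47.16 / 74.51) = 32.3°.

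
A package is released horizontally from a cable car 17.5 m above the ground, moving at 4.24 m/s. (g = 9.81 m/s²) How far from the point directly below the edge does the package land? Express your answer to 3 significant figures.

8.01 m

Initial vertical velocity is zero, so the fall time comes from h = ½ g t²: t = √(2 × 17.5 / 9.81) = 1.889 s.
Horizontal motion is uniform at 4.24 m/s, so x = 4.24 × 1.889 = 8.01 m.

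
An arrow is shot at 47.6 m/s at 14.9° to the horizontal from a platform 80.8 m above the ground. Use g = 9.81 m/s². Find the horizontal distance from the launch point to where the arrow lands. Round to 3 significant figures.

Components: v_x = 47.6 cos 14.9° = 46.00 m/s, v_y = 47.6 sin 14.9° = 12.24 m/s.
Vertical: 0 = 80.8 + 12.24 t − ½(9.81) t² ⇒ 4.905 t² − 12.24 t − 80.8 = 0.
t = [12.24 + √(149.8 + 1585)] / 9.810 = 5.493 s.
Horizontal: R = v_x · t = 46.00 × 5.493 = 253 m.

253 m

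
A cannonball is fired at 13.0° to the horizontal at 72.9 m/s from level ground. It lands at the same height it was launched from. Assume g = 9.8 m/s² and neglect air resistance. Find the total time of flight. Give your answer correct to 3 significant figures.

3.35 s

Vertical component: v_y = 72.9 sin 13.0° = 16.40 m/s.
For a projectile landing at launch height, time of flight is t = 2 v_y / g = 2 × 16.40 / 9.8 = 3.35 s.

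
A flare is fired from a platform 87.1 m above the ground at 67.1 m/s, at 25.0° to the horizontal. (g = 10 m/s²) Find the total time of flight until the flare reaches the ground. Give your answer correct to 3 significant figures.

7.88 s

Vertical component: v_y = 67.1 sin 25.0° = 28.36 m/s.
Taking up as positive with launch at y = 87.1 m, landing at y = 0: 0 = 87.1 + 28.36 t − ½(10) t².
Solving 5.000 t² − 28.36 t − 87.1 = 0 gives t = [28.36 + √(28.36² + 4·5.000·87.1)] / 10.00 = 7.88 s.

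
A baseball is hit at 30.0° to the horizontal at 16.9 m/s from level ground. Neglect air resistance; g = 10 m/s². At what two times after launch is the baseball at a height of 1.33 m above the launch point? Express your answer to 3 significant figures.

v_y0 = 16.9 sin 30.0° = 8.450 m/s.
Set y = v_y0 t − ½ g t² = 1.33: 5.000 t² − 8.450 t + 1.33 = 0.
t = [8.450 ± √(71.40 − 26.60)] / 10 = (8.450 ± 6.693) / 10, giving t = 0.176 s or t = 1.51 s.
So the baseball is at 1.33 m at t = 0.176 s (rising) and t = 1.51 s (falling).

0.176 s and 1.51 s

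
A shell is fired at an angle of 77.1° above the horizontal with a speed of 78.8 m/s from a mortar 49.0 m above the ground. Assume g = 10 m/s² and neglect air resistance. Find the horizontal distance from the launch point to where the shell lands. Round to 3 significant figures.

281 m

Components: v_x = 78.8 cos 77.1° = 17.59 m/s, v_y = 78.8 sin 77.1° = 76.81 m/s.
Vertical: 0 = 49.0 + 76.81 t − ½(10) t² ⇒ 5.000 t² − 76.81 t − 49.0 = 0.
t = [76.81 + √(5900 + 980.0)] / 10.00 = 15.98 s.
Horizontal: R = v_x · t = 17.59 × 15.98 = 281 m.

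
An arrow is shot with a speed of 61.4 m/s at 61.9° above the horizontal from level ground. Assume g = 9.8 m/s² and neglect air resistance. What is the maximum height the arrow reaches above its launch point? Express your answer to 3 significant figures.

Vertical component of launch velocity: v_y = 61.4 sin 61.9° = 54.16 m/s.
At the highest point the vertical velocity is zero, so v_y² = 2 g h_max.
h_max = (54.16)² / (2 × 9.8) = 2933 / 19.60 = 150 m.

150 m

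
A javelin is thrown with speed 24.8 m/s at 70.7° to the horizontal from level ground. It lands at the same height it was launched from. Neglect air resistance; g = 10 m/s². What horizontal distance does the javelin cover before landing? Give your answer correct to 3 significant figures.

For level ground, R = v₀² sin(2θ) / g.
sin(2 × 70.7°) = sin 141.4° = 0.6239.
R = (24.8)² × 0.6239 / 10 = 38.4 m.

38.4 m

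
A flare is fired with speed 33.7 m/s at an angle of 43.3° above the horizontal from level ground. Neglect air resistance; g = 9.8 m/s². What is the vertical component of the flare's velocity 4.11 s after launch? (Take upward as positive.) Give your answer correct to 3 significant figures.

Initial vertical component: v_y0 = 33.7 sin 43.3° = 23.11 m/s.
v_y(t) = v_y0 − g t = 23.11 − 9.8 × 4.11 = -17.2 m/s.

-17.2 m/s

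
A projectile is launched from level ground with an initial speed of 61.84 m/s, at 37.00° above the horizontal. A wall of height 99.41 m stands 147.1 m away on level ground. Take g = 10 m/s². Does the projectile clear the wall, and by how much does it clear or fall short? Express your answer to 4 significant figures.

No — it falls 32.92 m short of clearing the wall.

v_x = 61.84 cos 37.00° = 49.388 m/s; v_y0 = 61.84 sin 37.00° = 37.216 m/s.
Time to reach the wall: t = 147.1 / 49.388 = 2.9785 s.
Height at that point: y = 37.216×2.9785 − 5.000×2.9785² = 66.491 m.
That is 99.41 − 66.491 = 32.92 m below the top of the wall, so the projectile does not clear it.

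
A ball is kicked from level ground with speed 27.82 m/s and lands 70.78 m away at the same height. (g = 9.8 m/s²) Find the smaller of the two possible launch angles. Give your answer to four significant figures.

31.83°

Level-ground range: R = v₀² sin(2θ)/g ⇒ sin 2θ = R g / v₀² = 70.78×9.8/27.82² = 0.8962.
2θ = arcsin(0.8962) = 63.663° or 180° − 63.663° = 116.337°.
So θ = 31.83° or θ = 58.17°.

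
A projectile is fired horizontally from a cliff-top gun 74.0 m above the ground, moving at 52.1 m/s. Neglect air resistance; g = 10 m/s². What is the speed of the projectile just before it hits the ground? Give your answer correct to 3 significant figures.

64.8 m/s

Fall time: t = √(2 × 74.0 / 10) = 3.847 s.
At impact: v_x = 52.1 m/s (unchanged), v_y = g t = 10 × 3.847 = 38.47 m/s.
Speed = √(v_x² + v_y²) = √(2714 + 1480) = 64.8 m/s.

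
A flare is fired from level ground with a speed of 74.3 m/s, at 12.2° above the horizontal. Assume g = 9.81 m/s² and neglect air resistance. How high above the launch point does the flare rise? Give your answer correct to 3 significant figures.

Vertical component of launch velocity: v_y = 74.3 sin 12.2° = 15.70 m/s.
At the highest point the vertical velocity is zero, so v_y² = 2 g h_max.
h_max = (15.70)² / (2 × 9.81) = 246.5 / 19.62 = 12.6 m.

12.6 m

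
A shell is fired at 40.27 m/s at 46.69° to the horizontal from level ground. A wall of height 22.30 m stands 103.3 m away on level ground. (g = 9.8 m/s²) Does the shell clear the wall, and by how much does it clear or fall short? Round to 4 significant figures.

v_x = 40.27 cos 46.69° = 27.623 m/s; v_y0 = 40.27 sin 46.69° = 29.303 m/s.
Time to reach the wall: t = 103.3 / 27.623 = 3.7396 s.
Height at that point: y = 29.303×3.7396 − 4.900×3.7396² = 41.057 m.
That is 41.057 − 22.30 = 18.76 m above the top of the wall, so the shell clears it.

Yes — it clears the wall by 18.76 m.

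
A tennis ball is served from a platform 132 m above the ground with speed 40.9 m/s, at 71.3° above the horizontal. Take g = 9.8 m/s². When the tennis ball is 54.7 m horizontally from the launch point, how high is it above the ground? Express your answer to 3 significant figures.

v_x = 40.9 cos 71.3° = 13.11 m/s, v_y0 = 40.9 sin 71.3° = 38.74 m/s.
Time to reach x = 54.7 m: t = x / v_x = 54.7 / 13.11 = 4.172 s.
y = 132 + v_y0 t − ½ g t² = 132 + 38.74×4.172 − 4.900×4.172² = 208 m.

208 m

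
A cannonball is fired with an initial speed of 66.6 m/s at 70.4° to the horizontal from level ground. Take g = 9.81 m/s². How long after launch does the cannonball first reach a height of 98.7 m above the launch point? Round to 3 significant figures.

1.84 s

v_y0 = 66.6 sin 70.4° = 62.74 m/s.
Set y = v_y0 t − ½ g t² = 98.7: 4.905 t² − 62.74 t + 98.7 = 0.
t = [62.74 ± √(3936 − 1936)] / 9.81 = (62.74 ± 44.72) / 9.81, giving t = 1.84 s or t = 11.0 s.
The cannonball is on the way up at the first time, so t = 1.84 s.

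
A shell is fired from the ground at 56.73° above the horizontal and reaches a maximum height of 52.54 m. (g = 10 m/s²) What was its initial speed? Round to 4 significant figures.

38.77 m/s

At maximum height v_y = 0, so (v₀ sin θ)² = 2 g H.
v₀ sin 56.73° = √(2 × 10 × 52.54) = 32.416 m/s.
v₀ = 32.416 / sin 56.73° = 32.416 / 0.8361 = 38.77 m/s.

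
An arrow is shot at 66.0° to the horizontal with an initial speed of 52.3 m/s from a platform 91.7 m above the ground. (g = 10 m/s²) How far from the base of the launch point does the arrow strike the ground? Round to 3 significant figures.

238 m

Components: v_x = 52.3 cos 66.0° = 21.27 m/s, v_y = 52.3 sin 66.0° = 47.78 m/s.
Vertical: 0 = 91.7 + 47.78 t − ½(10) t² ⇒ 5.000 t² − 47.78 t − 91.7 = 0.
t = [47.78 + √(2283 + 1834)] / 10.00 = 11.19 s.
Horizontal: R = v_x · t = 21.27 × 11.19 = 238 m.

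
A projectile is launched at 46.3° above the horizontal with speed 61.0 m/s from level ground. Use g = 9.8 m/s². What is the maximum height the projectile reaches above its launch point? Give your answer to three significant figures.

99.2 m

Vertical component of launch velocity: v_y = 61.0 sin 46.3° = 44.10 m/s.
At the highest point the vertical velocity is zero, so v_y² = 2 g h_max.
h_max = (44.10)² / (2 × 9.8) = 1945 / 19.60 = 99.2 m.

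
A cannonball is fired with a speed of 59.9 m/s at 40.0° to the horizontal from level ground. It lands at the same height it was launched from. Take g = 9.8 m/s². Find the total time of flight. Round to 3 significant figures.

7.86 s

Vertical component: v_y = 59.9 sin 40.0° = 38.50 m/s.
For a projectile landing at launch height, time of flight is t = 2 v_y / g = 2 × 38.50 / 9.8 = 7.86 s.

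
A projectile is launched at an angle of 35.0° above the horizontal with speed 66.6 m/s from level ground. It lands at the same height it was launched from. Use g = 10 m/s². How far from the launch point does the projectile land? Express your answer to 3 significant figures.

417 m

For level ground, R = v₀² sin(2θ) / g.
sin(2 × 35.0°) = sin 70.00° = 0.9397.
R = (66.6)² × 0.9397 / 10 = 417 m.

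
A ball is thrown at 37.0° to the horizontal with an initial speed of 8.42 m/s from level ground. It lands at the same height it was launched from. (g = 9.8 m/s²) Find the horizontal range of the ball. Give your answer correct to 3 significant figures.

6.95 m

For level ground, R = v₀² sin(2θ) / g.
sin(2 × 37.0°) = sin 74.00° = 0.9613.
R = (8.42)² × 0.9613 / 9.8 = 6.95 m.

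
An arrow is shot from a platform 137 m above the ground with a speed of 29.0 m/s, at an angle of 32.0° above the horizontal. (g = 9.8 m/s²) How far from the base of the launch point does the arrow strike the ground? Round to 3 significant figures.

174 m

Components: v_x = 29.0 cos 32.0° = 24.59 m/s, v_y = 29.0 sin 32.0° = 15.37 m/s.
Vertical: 0 = 137 + 15.37 t − ½(9.8) t² ⇒ 4.900 t² − 15.37 t − 137 = 0.
t = [15.37 + √(236.2 + 2685)] / 9.800 = 7.083 s.
Horizontal: R = v_x · t = 24.59 × 7.083 = 174 m.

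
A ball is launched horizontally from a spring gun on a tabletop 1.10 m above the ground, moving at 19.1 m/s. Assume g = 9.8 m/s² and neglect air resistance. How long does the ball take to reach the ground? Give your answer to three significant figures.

0.474 s

The horizontal speed doesn't affect the fall. With v_y0 = 0, h = ½ g t².
t = √(2 × 1.10 / 9.8) = √0.2245 = 0.474 s.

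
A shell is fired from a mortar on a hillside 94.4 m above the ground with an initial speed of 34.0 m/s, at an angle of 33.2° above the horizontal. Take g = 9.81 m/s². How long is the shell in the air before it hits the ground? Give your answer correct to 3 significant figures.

Vertical component: v_y = 34.0 sin 33.2° = 18.62 m/s.
Taking up as positive with launch at y = 94.4 m, landing at y = 0: 0 = 94.4 + 18.62 t − ½(9.81) t².
Solving 4.905 t² − 18.62 t − 94.4 = 0 gives t = [18.62 + √(18.62² + 4·4.905·94.4)] / 9.810 = 6.68 s.

6.68 s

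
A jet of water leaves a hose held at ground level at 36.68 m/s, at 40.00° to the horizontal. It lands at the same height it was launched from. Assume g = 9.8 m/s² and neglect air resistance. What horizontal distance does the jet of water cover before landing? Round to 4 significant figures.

135.2 m

Components: v_x = 36.68 cos 40.00° = 28.099 m/s, v_y = 36.68 sin 40.00° = 23.577 m/s.
Time of flight (same landing height): t = 2 v_y / g = 2 × 23.577 / 9.8 = 4.8116 s.
Range: R = v_x · t = 28.099 × 4.8116 = 135.2 m.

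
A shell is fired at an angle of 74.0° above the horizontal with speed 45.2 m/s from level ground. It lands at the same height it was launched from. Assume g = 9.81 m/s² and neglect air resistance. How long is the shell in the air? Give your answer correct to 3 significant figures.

8.86 s

Vertical component: v_y = 45.2 sin 74.0° = 43.45 m/s.
For a projectile landing at launch height, time of flight is t = 2 v_y / g = 2 × 43.45 / 9.81 = 8.86 s.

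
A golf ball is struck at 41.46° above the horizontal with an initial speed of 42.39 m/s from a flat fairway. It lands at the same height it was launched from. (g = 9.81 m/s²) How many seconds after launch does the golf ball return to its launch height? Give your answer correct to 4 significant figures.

5.722 s

Vertical component: v_y = 42.39 sin 41.46° = 28.066 m/s.
For a projectile landing at launch height, time of flight is t = 2 v_y / g = 2 × 28.066 / 9.81 = 5.722 s.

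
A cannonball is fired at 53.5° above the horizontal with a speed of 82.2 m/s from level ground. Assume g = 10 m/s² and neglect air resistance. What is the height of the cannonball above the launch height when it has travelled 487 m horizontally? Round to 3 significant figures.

162 m

v_x = 82.2 cos 53.5° = 48.89 m/s, v_y0 = 82.2 sin 53.5° = 66.08 m/s.
Time to reach x = 487 m: t = x / v_x = 487 / 48.89 = 9.961 s.
y = v_y0 t − ½ g t² = 66.08×9.961 − 5.000×9.961² = 162 m.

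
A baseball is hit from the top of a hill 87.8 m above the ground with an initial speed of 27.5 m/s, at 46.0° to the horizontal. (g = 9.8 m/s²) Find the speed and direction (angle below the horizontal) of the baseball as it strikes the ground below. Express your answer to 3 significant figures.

49.8 m/s at 67.4° below the horizontal

v_x = 27.5 cos 46.0° = 19.10 m/s (constant).
|v_y| at impact = √((19.78)² + 2×9.8×87.8) = 45.96 m/s.
Speed = √(19.10² + 45.96²) = 49.8 m/s; angle = arctan(45.96/19.10) = 67.4° below horizontal.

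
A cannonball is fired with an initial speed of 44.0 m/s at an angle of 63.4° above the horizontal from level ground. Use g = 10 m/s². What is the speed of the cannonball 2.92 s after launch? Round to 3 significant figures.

22.2 m/s

v_x = 44.0 cos 63.4° = 19.70 m/s (constant).
v_y(t) = 44.0 sin 63.4° − g t = 39.34 − 10 × 2.92 = 10.14 m/s.
Speed = √(v_x² + v_y²) = √(388.1 + 102.8) = 22.2 m/s.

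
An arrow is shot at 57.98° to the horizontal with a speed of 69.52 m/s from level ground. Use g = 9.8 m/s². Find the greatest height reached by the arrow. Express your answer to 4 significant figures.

Vertical component of launch velocity: v_y = 69.52 sin 57.98° = 58.943 m/s.
At the highest point the vertical velocity is zero, so v_y² = 2 g h_max.
h_max = (58.943)² / (2 × 9.8) = 3474.3 / 19.60 = 177.3 m.

177.3 m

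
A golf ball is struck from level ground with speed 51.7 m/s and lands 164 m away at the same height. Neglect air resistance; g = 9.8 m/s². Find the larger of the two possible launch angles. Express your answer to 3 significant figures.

71.5°

Level-ground range: R = v₀² sin(2θ)/g ⇒ sin 2θ = R g / v₀² = 164×9.8/51.7² = 0.6013.
2θ = arcsin(0.6013) = 36.96° or 180° − 36.96° = 143.04°.
So θ = 18.5° or θ = 71.5°.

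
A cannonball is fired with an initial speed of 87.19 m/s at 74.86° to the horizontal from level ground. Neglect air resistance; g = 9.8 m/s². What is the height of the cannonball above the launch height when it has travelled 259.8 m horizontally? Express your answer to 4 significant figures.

v_x = 87.19 cos 74.86° = 22.772 m/s, v_y0 = 87.19 sin 74.86° = 84.164 m/s.
Time to reach x = 259.8 m: t = x / v_x = 259.8 / 22.772 = 11.409 s.
y = v_y0 t − ½ g t² = 84.164×11.409 − 4.900×11.409² = 322.4 m.

322.4 m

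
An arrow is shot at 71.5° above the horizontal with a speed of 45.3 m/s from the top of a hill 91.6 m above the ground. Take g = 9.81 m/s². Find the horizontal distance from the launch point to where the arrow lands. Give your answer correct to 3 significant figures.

Components: v_x = 45.3 cos 71.5° = 14.37 m/s, v_y = 45.3 sin 71.5° = 42.96 m/s.
Vertical: 0 = 91.6 + 42.96 t − ½(9.81) t² ⇒ 4.905 t² − 42.96 t − 91.6 = 0.
t = [42.96 + √(1846 + 1797)] / 9.810 = 10.53 s.
Horizontal: R = v_x · t = 14.37 × 10.53 = 151 m.

151 m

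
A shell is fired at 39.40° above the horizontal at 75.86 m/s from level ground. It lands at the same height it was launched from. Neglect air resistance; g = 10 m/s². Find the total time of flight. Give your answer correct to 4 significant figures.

9.630 s

Vertical component: v_y = 75.86 sin 39.40° = 48.151 m/s.
For a projectile landing at launch height, time of flight is t = 2 v_y / g = 2 × 48.151 / 10 = 9.630 s.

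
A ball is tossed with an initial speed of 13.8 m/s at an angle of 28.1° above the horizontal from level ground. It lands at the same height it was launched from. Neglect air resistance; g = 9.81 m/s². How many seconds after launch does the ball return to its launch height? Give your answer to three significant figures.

1.33 s

Vertical component: v_y = 13.8 sin 28.1° = 6.500 m/s.
For a projectile landing at launch height, time of flight is t = 2 v_y / g = 2 × 6.500 / 9.81 = 1.33 s.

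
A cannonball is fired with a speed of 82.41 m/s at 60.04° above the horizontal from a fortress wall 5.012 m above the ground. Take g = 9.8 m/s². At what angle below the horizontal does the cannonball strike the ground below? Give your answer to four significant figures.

60.28°

v_x = 82.41 cos 60.04° = 41.155 m/s.
At impact |v_y| = √(v_y0² + 2 g h) = √(71.398² + 2×9.8×5.012) = 72.083 m/s.
Angle below horizontal = arctan(|v_y| / v_x) = arctan(72.083 / 41.155) = 60.28°.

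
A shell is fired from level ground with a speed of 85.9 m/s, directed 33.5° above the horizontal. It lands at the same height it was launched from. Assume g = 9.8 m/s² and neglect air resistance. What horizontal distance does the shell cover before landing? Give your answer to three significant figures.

693 m

Components: v_x = 85.9 cos 33.5° = 71.63 m/s, v_y = 85.9 sin 33.5° = 47.41 m/s.
Time of flight (same landing height): t = 2 v_y / g = 2 × 47.41 / 9.8 = 9.676 s.
Range: R = v_x · t = 71.63 × 9.676 = 693 m.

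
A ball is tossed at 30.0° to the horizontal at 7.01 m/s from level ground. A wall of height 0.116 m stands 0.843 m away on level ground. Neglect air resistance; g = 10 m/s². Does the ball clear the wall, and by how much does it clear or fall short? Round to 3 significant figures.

Yes — it clears the wall by 0.274 m.

v_x = 7.01 cos 30.0° = 6.071 m/s; v_y0 = 7.01 sin 30.0° = 3.505 m/s.
Time to reach the wall: t = 0.843 / 6.071 = 0.1389 s.
Height at that point: y = 3.505×0.1389 − 5.000×0.1389² = 0.3904 m.
That is 0.3904 − 0.116 = 0.274 m above the top of the wall, so the ball clears it.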